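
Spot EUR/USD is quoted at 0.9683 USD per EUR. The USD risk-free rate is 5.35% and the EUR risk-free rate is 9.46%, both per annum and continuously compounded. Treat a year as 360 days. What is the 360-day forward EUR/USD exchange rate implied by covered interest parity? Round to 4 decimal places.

F = S·e^((r_USD − r_EUR)T) = 0.9683 · e^((0.0535 − 0.0946) × 360/360)
= 0.9683 · e^-0.041100 = 0.9683 × 0.959733
F = 0.9293 USD per EUR

0.9293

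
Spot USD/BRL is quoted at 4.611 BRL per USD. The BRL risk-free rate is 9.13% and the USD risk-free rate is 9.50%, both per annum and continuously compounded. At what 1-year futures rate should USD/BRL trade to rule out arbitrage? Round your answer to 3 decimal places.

F = S·e^((r_BRL − r_USD)T) = 4.611 · e^((0.0913 − 0.0950) × 1)
= 4.611 · e^-0.003700 = 4.611 × 0.996307
F = 4.594 BRL per USD

4.594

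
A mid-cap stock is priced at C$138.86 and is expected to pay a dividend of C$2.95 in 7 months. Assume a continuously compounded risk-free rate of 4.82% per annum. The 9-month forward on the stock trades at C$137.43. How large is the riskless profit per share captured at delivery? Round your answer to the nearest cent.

C$3.57 per share

PV(dividends) I = 2.95·e^(−0.0482·7/12) = 2.8682
Fair forward F* = (S − I)·e^(rT) = (138.86 − 2.8682)·e^0.036150 = 135.9918 × 1.036811 = 140.9978
Market C$137.43 < fair 140.9978: forward underpriced → reverse cash-and-carry (short the stock, invest proceeds at r, pay the dividends, go long the forward).
Profit at T = |F_mkt − F*| = |137.43 − 140.9978| = C$3.57 per share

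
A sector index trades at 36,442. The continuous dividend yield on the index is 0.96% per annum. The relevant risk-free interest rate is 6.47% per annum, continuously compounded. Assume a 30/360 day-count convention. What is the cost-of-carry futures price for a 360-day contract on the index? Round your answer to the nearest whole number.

38,506

F = S·e^((r − q)T) = 36442 · e^((0.0647 − 0.0096) × 360/360)
= 36442 · e^0.055100 = 36442 × 1.056646
F = 38,506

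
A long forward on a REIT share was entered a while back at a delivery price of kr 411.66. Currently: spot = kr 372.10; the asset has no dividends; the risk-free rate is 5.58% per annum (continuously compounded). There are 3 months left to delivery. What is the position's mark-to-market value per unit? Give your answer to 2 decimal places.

Current fair forward for the remaining 3 months: F = S·e^(r·T), r = 0.0558
F = 372.10 · e^(0.0558 × 3/12) = 372.10 × 1.014048 = 377.3273
Value of long forward = (F − K)·e^(−rT) = (377.3273 − 411.66) · e^(−0.0558·3/12)
= -34.3327 × 0.986147 = -33.86

-kr 33.86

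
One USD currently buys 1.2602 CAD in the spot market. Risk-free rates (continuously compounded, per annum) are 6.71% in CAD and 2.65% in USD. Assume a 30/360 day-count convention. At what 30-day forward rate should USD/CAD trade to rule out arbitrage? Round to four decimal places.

F = S·e^((r_CAD − r_USD)T) = 1.2602 · e^((0.0671 − 0.0265) × 30/360)
= 1.2602 · e^0.003383 = 1.2602 × 1.003389
F = 1.2645 CAD per USD

1.2645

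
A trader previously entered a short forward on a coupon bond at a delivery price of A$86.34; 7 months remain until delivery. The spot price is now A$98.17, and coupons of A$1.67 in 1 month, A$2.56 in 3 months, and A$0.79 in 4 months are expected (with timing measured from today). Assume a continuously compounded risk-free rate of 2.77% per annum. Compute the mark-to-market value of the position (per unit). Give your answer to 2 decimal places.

-A$8.22

PV(remaining coupons) I = 1.67·e^(−0.0277·1/12) + 2.56·e^(−0.0277·3/12) + 0.79·e^(−0.0277·4/12) = 4.9912
Current forward F = (S − I)·e^(rT) = (98.17 − 4.9912)·e^(0.0277·7/12) = 93.1788 × 1.016290 = 94.6967
Value (long) = (F − K)·e^(−rT) = (94.6967 − 86.34) × 0.983972 = 8.2228
Short position value = −(long value) = -A$8.22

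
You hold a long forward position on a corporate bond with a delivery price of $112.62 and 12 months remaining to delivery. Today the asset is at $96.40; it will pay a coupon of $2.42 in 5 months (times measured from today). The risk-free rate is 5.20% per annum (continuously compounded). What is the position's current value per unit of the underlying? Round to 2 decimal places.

PV(remaining coupons) I = 2.42·e^(−0.0520·5/12) = 2.3681
Current forward F = (S − I)·e^(rT) = (96.40 − 2.3681)·e^(0.0520·12/12) = 94.0319 × 1.053376 = 99.0509
Value (long) = (F − K)·e^(−rT) = (99.0509 − 112.62) × 0.949329 = -12.8815
Value = -$12.88

-$12.88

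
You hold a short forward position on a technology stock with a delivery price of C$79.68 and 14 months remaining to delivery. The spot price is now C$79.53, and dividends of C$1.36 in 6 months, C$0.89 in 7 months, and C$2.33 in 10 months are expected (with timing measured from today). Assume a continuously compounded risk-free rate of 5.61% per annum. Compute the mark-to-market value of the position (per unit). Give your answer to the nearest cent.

-C$0.49

PV(remaining dividends) I = 1.36·e^(−0.0561·6/12) + 0.89·e^(−0.0561·7/12) + 2.33·e^(−0.0561·10/12) = 4.4073
Current forward F = (S − I)·e^(rT) = (79.53 − 4.4073)·e^(0.0561·14/12) = 75.1227 × 1.067639 = 80.2039
Value (long) = (F − K)·e^(−rT) = (80.2039 − 79.68) × 0.936646 = 0.4907
Short position value = −(long value) = -C$0.49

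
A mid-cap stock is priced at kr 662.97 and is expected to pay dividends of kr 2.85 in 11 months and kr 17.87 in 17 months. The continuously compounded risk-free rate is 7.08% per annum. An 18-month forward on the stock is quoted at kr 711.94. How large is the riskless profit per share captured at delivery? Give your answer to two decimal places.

kr 4.37 per share

PV(dividends) I = 2.85·e^(−0.0708·11/12) + 17.87·e^(−0.0708·17/12) = 18.8355
Fair forward F* = (S − I)·e^(rT) = (662.97 − 18.8355)·e^0.106200 = 644.1345 × 1.112044 = 716.3059
Market kr 711.94 < fair 716.3059: forward underpriced → reverse cash-and-carry (short the stock, invest proceeds at r, pay the dividends, go long the forward).
Profit at T = |F_mkt − F*| = |711.94 − 716.3059| = kr 4.37 per share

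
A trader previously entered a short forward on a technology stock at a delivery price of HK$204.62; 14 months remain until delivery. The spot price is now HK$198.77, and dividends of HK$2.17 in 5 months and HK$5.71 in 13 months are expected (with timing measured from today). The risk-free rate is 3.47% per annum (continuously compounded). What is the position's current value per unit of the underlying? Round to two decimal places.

HK$5.37

PV(remaining dividends) I = 2.17·e^(−0.0347·5/12) + 5.71·e^(−0.0347·13/12) = 7.6382
Current forward F = (S − I)·e^(rT) = (198.77 − 7.6382)·e^(0.0347·14/12) = 191.1318 × 1.041314 = 199.0282
Value (long) = (F − K)·e^(−rT) = (199.0282 − 204.62) × 0.960325 = -5.3699
Short position value = −(long value) = HK$5.37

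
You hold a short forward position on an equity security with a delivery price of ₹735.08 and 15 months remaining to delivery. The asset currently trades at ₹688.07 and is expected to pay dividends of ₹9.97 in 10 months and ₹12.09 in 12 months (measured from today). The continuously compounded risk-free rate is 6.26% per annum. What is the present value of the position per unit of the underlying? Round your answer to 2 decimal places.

₹12.50

PV(remaining dividends) I = 9.97·e^(−0.0626·10/12) + 12.09·e^(−0.0626·12/12) = 20.8196
Current forward F = (S − I)·e^(rT) = (688.07 − 20.8196)·e^(0.0626·15/12) = 667.2504 × 1.081393 = 721.5599
Value (long) = (F − K)·e^(−rT) = (721.5599 − 735.08) × 0.924733 = -12.5025
Short position value = −(long value) = ₹12.50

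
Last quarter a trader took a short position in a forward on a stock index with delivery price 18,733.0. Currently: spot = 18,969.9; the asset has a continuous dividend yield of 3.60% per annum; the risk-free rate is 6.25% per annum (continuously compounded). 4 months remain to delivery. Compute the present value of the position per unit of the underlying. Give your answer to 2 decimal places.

-396.86

Current fair forward for the remaining 4 months: F = S·e^((r − q)·T), (r − q) = 0.0625 − 0.0360 = 0.0265
F = 18969.9 · e^(0.0265 × 4/12) = 18969.9 × 1.00887246 = 19138.2097
Value of long forward = (F − K)·e^(−rT) = (19138.2097 − 18733.0) · e^(−0.0625·4/12)
= 405.2097 × 0.97938218 = 396.86
Short position value = −(long value) = -396.86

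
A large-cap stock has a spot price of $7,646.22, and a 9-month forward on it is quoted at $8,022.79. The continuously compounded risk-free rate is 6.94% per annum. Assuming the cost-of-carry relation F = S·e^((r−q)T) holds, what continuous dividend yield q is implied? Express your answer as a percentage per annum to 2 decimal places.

From F = S·e^((r−q)T): (r − q) = ln(F/S)/T
ln(8022.79/7646.22) = ln(1.049249) = 0.048075
(r − q) = 0.048075 / (9/12) = 0.064100
q = r − ln(F/S)/T = 0.0694 − 0.064100 = 0.005300
q = 0.53%

0.53%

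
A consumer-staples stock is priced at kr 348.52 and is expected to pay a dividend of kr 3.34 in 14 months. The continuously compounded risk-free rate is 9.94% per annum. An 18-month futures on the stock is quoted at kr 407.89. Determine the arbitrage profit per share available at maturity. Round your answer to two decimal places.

PV(dividends) I = 3.34·e^(−0.0994·14/12) = 2.9743
Fair futures F* = (S − I)·e^(rT) = (348.52 − 2.9743)·e^0.149100 = 345.5457 × 1.160789 = 401.1056
Market kr 407.89 > fair 401.1056: forward overpriced → cash-and-carry (borrow at r, buy the stock and collect the dividends, short the forward).
Profit at T = |F_mkt − F*| = |407.89 − 401.1056| = kr 6.78 per share

kr 6.78 per share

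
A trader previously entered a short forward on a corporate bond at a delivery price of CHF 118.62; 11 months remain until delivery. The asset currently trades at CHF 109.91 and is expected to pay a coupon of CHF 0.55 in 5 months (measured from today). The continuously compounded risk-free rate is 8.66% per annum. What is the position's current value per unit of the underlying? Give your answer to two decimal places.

CHF 0.19

PV(remaining coupons) I = 0.55·e^(−0.0866·5/12) = 0.5305
Current forward F = (S − I)·e^(rT) = (109.91 − 0.5305)·e^(0.0866·11/12) = 109.3795 × 1.082619 = 118.4163
Value (long) = (F − K)·e^(−rT) = (118.4163 − 118.62) × 0.923686 = -0.1882
Short position value = −(long value) = CHF 0.19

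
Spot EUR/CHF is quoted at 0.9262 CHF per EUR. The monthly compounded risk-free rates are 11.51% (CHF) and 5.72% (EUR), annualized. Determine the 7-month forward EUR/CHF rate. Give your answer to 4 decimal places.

0.9578

By covered interest parity, F = S · (1+r_CHF/12)^(12T) / (1+r_EUR/12)^(12T)
= 0.9262 × 1.069105 / 1.033848 = 0.9262 × 1.034103
F = 0.9578 CHF per EUR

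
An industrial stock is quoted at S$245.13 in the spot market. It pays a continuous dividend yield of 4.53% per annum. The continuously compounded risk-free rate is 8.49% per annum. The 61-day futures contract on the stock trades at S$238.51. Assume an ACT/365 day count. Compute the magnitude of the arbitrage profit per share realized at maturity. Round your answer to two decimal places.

S$8.25 per share

Fair futures: F* = S·e^(carry·T), with carry = (r − q) = 0.0849 − 0.0453 = 0.0396
F* = 245.13 · e^(0.0396 × 61/365) = 245.13 · e^0.006618 = 245.13 × 1.006640 = S$246.7577
Market S$238.51 < fair S$246.7577: forward underpriced → reverse cash-and-carry (short spot, go long the forward).
At maturity, profit = |F_mkt − F*| = |238.51 − 246.7577| = S$8.25 per share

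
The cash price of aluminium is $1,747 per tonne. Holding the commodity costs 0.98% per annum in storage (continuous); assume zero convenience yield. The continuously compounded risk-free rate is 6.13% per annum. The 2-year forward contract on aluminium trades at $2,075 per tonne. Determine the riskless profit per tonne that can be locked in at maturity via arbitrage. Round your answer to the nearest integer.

$61 per tonne

Fair forward: F* = S·e^(carry·T), with carry = (r + u) = 0.0613 + 0.0098 = 0.0711
F* = 1747 · e^(0.0711 × 2) = 1747 · e^0.142200 = 1747 × 1.152807 = $2013.9538
Market $2075 > fair $2013.9538: forward overpriced → cash-and-carry (buy spot, short the forward).
At maturity, profit = |F_mkt − F*| = |2075 − 2013.9538| = $61 per tonne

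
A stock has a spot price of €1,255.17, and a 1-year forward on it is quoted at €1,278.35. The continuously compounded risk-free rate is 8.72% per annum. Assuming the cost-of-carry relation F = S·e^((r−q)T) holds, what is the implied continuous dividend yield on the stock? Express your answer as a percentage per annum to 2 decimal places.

6.89%

From F = S·e^((r−q)T): (r − q) = ln(F/S)/T
ln(1278.35/1255.17) = ln(1.018468) = 0.018300
(r − q) = 0.018300 / (12/12) = 0.018300
q = r − ln(F/S)/T = 0.0872 − 0.018300 = 0.068900
q = 6.89%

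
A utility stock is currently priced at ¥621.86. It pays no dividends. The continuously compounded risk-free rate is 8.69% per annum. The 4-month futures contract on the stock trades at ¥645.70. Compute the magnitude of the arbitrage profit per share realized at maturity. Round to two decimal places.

Fair futures: F* = S·e^(carry·T), with carry = r = 0.0869
F* = 621.86 · e^(0.0869 × 4/12) = 621.86 · e^0.028967 = 621.86 × 1.029391 = ¥640.1371
Market ¥645.70 > fair ¥640.1371: forward overpriced → cash-and-carry (buy spot, short the forward).
At maturity, profit = |F_mkt − F*| = |645.70 − 640.1371| = ¥5.56 per share

¥5.56 per share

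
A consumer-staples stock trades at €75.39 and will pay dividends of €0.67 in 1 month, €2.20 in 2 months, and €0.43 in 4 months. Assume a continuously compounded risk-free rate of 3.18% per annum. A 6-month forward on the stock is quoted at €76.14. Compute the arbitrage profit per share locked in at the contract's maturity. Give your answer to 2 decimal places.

PV(dividends) I = 0.67·e^(−0.0318·1/12) + 2.20·e^(−0.0318·2/12) + 0.43·e^(−0.0318·4/12) = 3.2821
Fair forward F* = (S − I)·e^(rT) = (75.39 − 3.2821)·e^0.015900 = 72.1079 × 1.016027 = 73.2636
Market €76.14 > fair 73.2636: forward overpriced → cash-and-carry (borrow at r, buy the stock and collect the dividends, short the forward).
Profit at T = |F_mkt − F*| = |76.14 − 73.2636| = €2.88 per share

€2.88 per share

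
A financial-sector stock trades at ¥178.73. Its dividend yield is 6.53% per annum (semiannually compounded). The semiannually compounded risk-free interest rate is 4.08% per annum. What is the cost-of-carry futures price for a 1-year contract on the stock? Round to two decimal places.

¥174.51

F = S · (1+r/2)^(2T) / (1+q/2)^(2T)
= 178.73 × 1.041216 / 1.066366 = 178.73 × 0.976415
F = ¥174.51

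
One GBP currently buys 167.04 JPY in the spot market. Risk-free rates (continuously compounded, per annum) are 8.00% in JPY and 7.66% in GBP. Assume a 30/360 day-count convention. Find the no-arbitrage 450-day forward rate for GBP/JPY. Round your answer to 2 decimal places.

F = S·e^((r_JPY − r_GBP)T) = 167.04 · e^((0.0800 − 0.0766) × 450/360)
= 167.04 · e^0.004250 = 167.04 × 1.004259
F = 167.75 JPY per GBP

167.75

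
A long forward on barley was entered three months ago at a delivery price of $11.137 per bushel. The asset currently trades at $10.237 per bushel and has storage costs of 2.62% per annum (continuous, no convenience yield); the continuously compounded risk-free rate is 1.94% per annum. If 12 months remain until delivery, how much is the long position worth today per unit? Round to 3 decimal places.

Current fair forward for the remaining 12 months: F = S·e^((r + u)·T), (r + u) = 0.0194 + 0.0262 = 0.0456
F = 10.237 · e^(0.0456 × 12/12) = 10.237 × 1.046656 = 10.7146
Value of long forward = (F − K)·e^(−rT) = (10.7146 − 11.137) · e^(−0.0194·12/12)
= -0.4224 × 0.980787 = -0.414

-$0.414 per bushel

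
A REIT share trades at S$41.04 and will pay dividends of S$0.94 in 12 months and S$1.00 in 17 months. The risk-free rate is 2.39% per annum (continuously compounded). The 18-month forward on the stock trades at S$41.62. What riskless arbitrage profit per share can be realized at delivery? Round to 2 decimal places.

PV(dividends) I = 0.94·e^(−0.0239·12/12) + 1.00·e^(−0.0239·17/12) = 1.8845
Fair forward F* = (S − I)·e^(rT) = (41.04 − 1.8845)·e^0.035850 = 39.1555 × 1.036500 = 40.5847
Market S$41.62 > fair 40.5847: forward overpriced → cash-and-carry (borrow at r, buy the stock and collect the dividends, short the forward).
Profit at T = |F_mkt − F*| = |41.62 − 40.5847| = S$1.04 per share

S$1.04 per share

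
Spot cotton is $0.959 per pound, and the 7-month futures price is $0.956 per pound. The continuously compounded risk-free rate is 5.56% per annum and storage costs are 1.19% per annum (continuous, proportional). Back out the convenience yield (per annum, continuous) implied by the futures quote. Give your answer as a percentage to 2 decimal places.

7.29%

F = S·e^((r+u−y)T) ⇒ (r+u−y) = ln(F/S)/T
ln(0.956/0.959) = -0.003133; /T ⇒ -0.005371
y = r + u − ln(F/S)/T = 0.0556 + 0.0119 + 0.005371 = 0.072871
y = 7.29%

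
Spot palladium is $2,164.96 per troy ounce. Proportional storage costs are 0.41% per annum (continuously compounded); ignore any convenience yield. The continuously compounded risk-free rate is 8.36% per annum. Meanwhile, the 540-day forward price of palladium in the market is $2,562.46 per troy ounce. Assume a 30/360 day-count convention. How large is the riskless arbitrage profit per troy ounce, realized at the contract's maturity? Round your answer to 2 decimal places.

$93.12 per troy ounce

Fair forward: F* = S·e^(carry·T), with carry = (r + u) = 0.0836 + 0.0041 = 0.0877
F* = 2164.96 · e^(0.0877 × 540/360) = 2164.96 · e^0.13155000 = 2164.96 × 1.14059494 = $2469.3424
Market $2562.46 > fair $2469.3424: forward overpriced → cash-and-carry (buy spot, short the forward).
At maturity, profit = |F_mkt − F*| = |2562.46 − 2469.3424| = $93.12 per troy ounce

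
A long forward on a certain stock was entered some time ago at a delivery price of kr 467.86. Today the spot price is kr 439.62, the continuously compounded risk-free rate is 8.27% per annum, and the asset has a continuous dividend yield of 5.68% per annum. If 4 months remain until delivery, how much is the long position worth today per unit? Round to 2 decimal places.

-kr 23.76

Current fair forward for the remaining 4 months: F = S·e^((r − q)·T), (r − q) = 0.0827 − 0.0568 = 0.0259
F = 439.62 · e^(0.0259 × 4/12) = 439.62 × 1.008671 = 443.4319
Value of long forward = (F − K)·e^(−rT) = (443.4319 − 467.86) · e^(−0.0827·4/12)
= -24.4281 × 0.972810 = -23.76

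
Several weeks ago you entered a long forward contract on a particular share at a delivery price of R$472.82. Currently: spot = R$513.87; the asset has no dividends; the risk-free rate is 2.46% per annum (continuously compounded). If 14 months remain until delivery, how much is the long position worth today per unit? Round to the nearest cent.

Current fair forward for the remaining 14 months: F = S·e^(r·T), r = 0.0246
F = 513.87 · e^(0.0246 × 14/12) = 513.87 × 1.029116 = 528.8318
Value of long forward = (F − K)·e^(−rT) = (528.8318 − 472.82) · e^(−0.0246·14/12)
= 56.0118 × 0.971708 = 54.43

R$54.43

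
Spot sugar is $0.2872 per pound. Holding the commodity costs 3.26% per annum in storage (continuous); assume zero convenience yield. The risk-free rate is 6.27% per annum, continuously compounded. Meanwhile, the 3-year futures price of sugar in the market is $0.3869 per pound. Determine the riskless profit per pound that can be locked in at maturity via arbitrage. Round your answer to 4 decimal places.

Fair futures: F* = S·e^(carry·T), with carry = (r + u) = 0.0627 + 0.0326 = 0.0953
F* = 0.2872 · e^(0.0953 × 3) = 0.2872 · e^0.285900 = 0.2872 × 1.330959 = $0.3823
Market $0.3869 > fair $0.3823: forward overpriced → cash-and-carry (buy spot, short the forward).
At maturity, profit = |F_mkt − F*| = |0.3869 − 0.3823| = $0.0046 per pound

$0.0046 per pound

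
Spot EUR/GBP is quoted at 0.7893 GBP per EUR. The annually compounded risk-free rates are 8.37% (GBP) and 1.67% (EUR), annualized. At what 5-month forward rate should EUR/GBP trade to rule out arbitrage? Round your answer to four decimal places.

0.8106

By covered interest parity, F = S · (1+r_GBP)^T / (1+r_EUR)^T
= 0.7893 × 1.034059 / 1.006925 = 0.7893 × 1.026947
F = 0.8106 GBP per EUR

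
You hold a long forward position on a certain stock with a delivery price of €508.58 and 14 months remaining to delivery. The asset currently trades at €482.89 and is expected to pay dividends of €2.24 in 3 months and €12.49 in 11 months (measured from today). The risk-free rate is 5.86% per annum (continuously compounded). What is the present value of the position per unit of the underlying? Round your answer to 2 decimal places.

PV(remaining dividends) I = 2.24·e^(−0.0586·3/12) + 12.49·e^(−0.0586·11/12) = 14.0442
Current forward F = (S − I)·e^(rT) = (482.89 − 14.0442)·e^(0.0586·14/12) = 468.8458 × 1.070758 = 502.0204
Value (long) = (F − K)·e^(−rT) = (502.0204 − 508.58) × 0.933918 = -6.1261
Value = -€6.13

-€6.13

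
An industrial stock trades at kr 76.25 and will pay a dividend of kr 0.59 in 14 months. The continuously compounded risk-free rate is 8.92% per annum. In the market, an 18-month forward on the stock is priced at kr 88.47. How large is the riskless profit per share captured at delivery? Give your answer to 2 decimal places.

kr 1.91 per share

PV(dividends) I = 0.59·e^(−0.0892·14/12) = 0.5317
Fair forward F* = (S − I)·e^(rT) = (76.25 − 0.5317)·e^0.133800 = 75.7183 × 1.143164 = 86.5584
Market kr 88.47 > fair 86.5584: forward overpriced → cash-and-carry (borrow at r, buy the stock and collect the dividends, short the forward).
Profit at T = |F_mkt − F*| = |88.47 − 86.5584| = kr 1.91 per share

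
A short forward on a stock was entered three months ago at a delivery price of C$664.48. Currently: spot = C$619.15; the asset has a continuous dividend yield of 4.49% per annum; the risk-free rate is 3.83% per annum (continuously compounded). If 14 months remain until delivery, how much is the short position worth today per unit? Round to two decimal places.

C$47.89

Current fair forward for the remaining 14 months: F = S·e^((r − q)·T), (r − q) = 0.0383 − 0.0449 = -0.0066
F = 619.15 · e^(-0.0066 × 14/12) = 619.15 × 0.992330 = 614.4011
Value of long forward = (F − K)·e^(−rT) = (614.4011 − 664.48) · e^(−0.0383·14/12)
= -50.0789 × 0.956300 = -47.89
Short position value = −(long value) = C$47.89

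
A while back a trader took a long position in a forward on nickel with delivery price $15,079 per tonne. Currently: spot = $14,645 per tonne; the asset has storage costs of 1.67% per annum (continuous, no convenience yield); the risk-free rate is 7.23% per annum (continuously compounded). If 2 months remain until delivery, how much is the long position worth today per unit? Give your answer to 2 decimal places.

-$212.57 per tonne

Current fair forward for the remaining 2 months: F = S·e^((r + u)·T), (r + u) = 0.0723 + 0.0167 = 0.0890
F = 14645 · e^(0.0890 × 2/12) = 14645 × 1.01494389 = 14863.8533
Value of long forward = (F − K)·e^(−rT) = (14863.8533 − 15079) · e^(−0.0723·2/12)
= -215.1467 × 0.98802231 = -212.57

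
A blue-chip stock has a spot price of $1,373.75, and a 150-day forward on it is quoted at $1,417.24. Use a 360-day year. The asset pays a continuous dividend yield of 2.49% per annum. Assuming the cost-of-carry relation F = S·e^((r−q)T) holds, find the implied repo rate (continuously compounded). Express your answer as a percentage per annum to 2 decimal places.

9.97%

From F = S·e^((r−q)T): (r − q) = ln(F/S)/T
ln(1417.24/1373.75) = ln(1.031658) = 0.031167
(r − q) = 0.031167 / (150/360) = 0.074801
r = ln(F/S)/T + q = 0.074801 + 0.0249 = 0.099701
r = 9.97%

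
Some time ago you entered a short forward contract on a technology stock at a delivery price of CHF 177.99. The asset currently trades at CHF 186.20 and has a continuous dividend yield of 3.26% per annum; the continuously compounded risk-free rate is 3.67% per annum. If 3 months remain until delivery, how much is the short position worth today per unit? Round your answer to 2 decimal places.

Current fair forward for the remaining 3 months: F = S·e^((r − q)·T), (r − q) = 0.0367 − 0.0326 = 0.0041
F = 186.20 · e^(0.0041 × 3/12) = 186.20 × 1.001026 = 186.3910
Value of long forward = (F − K)·e^(−rT) = (186.3910 − 177.99) · e^(−0.0367·3/12)
= 8.4010 × 0.990867 = 8.32
Short position value = −(long value) = -CHF 8.32

-CHF 8.32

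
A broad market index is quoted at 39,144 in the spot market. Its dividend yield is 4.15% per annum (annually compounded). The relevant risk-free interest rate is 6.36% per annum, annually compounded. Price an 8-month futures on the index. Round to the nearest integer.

F = S · (1+r)^T / (1+q)^T
= 39144 × 1.041963 / 1.027479 = 39144 × 1.014097
F = 39,696

39,696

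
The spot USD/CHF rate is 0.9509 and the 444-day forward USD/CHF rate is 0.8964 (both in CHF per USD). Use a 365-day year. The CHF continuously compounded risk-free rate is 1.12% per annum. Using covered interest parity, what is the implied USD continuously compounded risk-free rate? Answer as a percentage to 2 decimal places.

F = S·e^((r_CHF − r_USD)T) ⇒ r_USD = r_CHF − ln(F/S)/T
ln(0.8964/0.9509) = -0.059022; /(444/365) = -0.048520
r_USD = 0.0112 + 0.048520 = 0.059720
r_USD = 5.97%

5.97%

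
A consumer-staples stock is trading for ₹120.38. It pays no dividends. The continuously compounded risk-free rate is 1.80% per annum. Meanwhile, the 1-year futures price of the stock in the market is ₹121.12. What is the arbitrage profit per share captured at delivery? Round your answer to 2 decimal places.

Fair futures: F* = S·e^(carry·T), with carry = r = 0.0180
F* = 120.38 · e^(0.0180 × 1) = 120.38 · e^0.018000 = 120.38 × 1.018163 = ₹122.5665
Market ₹121.12 < fair ₹122.5665: forward underpriced → reverse cash-and-carry (short spot, go long the forward).
At maturity, profit = |F_mkt − F*| = |121.12 − 122.5665| = ₹1.45 per share

₹1.45 per share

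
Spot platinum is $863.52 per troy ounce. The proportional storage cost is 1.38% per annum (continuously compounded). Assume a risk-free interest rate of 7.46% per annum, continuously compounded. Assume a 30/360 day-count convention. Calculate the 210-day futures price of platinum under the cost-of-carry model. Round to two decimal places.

$909.22 per troy ounce

Net carry = r + u − y = 0.0746 + 0.0138 − 0.0000 = 0.0884
F = S·e^((r+u−y)T) = 863.52 · e^(0.0884 × 210/360) = 863.52 · e^0.051567
= 863.52 × 1.052920 = $909.22 per troy ounce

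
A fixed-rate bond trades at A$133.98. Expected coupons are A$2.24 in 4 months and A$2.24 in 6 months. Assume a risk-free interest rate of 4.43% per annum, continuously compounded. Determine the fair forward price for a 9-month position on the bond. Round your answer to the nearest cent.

PV(coupons) I = 2.24·e^(−0.0443·4/12) + 2.24·e^(−0.0443·6/12)
I = 2.2072 + 2.1909 = 4.3981
F = (S − I)·e^(rT) = (133.98 − 4.3981) · e^(0.0443·9/12)
= 129.5819 · e^0.033225 = 129.5819 × 1.033783 = A$133.96

A$133.96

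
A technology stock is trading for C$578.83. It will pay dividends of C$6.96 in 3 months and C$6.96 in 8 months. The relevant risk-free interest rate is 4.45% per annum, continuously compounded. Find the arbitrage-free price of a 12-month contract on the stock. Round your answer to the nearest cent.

PV(dividends) I = 6.96·e^(−0.0445·3/12) + 6.96·e^(−0.0445·8/12)
I = 6.8830 + 6.7566 = 13.6396
F = (S − I)·e^(rT) = (578.83 − 13.6396) · e^(0.0445·12/12)
= 565.1904 · e^0.044500 = 565.1904 × 1.045505 = C$590.91

C$590.91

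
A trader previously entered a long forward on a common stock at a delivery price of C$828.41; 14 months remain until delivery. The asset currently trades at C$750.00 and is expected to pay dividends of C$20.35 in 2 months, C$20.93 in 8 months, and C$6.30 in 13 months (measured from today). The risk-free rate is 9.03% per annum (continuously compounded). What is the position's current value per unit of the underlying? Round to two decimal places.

PV(remaining dividends) I = 20.35·e^(−0.0903·2/12) + 20.93·e^(−0.0903·8/12) + 6.30·e^(−0.0903·13/12) = 45.4661
Current forward F = (S − I)·e^(rT) = (750.00 − 45.4661)·e^(0.0903·14/12) = 704.5339 × 1.111099 = 782.8069
Value (long) = (F − K)·e^(−rT) = (782.8069 − 828.41) × 0.900009 = -41.0432
Value = -C$41.04

-C$41.04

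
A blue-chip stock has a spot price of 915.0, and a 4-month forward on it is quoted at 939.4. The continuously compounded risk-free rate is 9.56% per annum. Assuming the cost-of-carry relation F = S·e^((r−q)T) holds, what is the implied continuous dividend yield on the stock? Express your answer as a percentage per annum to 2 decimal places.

From F = S·e^((r−q)T): (r − q) = ln(F/S)/T
ln(939.4/915.0) = ln(1.026667) = 0.026318
(r − q) = 0.026318 / (4/12) = 0.078954
q = r − ln(F/S)/T = 0.0956 − 0.078954 = 0.016646
q = 1.66%

1.66%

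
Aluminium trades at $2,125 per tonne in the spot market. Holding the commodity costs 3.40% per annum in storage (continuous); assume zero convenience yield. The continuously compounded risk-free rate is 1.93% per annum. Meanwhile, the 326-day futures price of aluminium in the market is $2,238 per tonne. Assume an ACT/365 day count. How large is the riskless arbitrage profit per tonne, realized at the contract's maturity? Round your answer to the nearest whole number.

$9 per tonne

Fair futures: F* = S·e^(carry·T), with carry = (r + u) = 0.0193 + 0.0340 = 0.0533
F* = 2125 · e^(0.0533 × 326/365) = 2125 · e^0.047605 = 2125 × 1.048756 = $2228.6065
Market $2238 > fair $2228.6065: forward overpriced → cash-and-carry (buy spot, short the forward).
At maturity, profit = |F_mkt − F*| = |2238 − 2228.6065| = $9 per tonne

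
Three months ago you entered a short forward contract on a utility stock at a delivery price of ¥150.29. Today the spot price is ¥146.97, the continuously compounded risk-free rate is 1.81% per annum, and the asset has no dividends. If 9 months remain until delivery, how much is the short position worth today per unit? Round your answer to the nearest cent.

Current fair forward for the remaining 9 months: F = S·e^(r·T), r = 0.0181
F = 146.97 · e^(0.0181 × 9/12) = 146.97 × 1.013668 = 148.9788
Value of long forward = (F − K)·e^(−rT) = (148.9788 − 150.29) · e^(−0.0181·9/12)
= -1.3112 × 0.986517 = -1.29
Short position value = −(long value) = ¥1.29

¥1.29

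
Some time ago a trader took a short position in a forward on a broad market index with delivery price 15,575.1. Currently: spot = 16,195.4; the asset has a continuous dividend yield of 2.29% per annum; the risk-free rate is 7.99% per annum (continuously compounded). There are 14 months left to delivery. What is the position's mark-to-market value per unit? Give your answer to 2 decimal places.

-1579.59

Current fair forward for the remaining 14 months: F = S·e^((r − q)·T), (r − q) = 0.0799 − 0.0229 = 0.0570
F = 16195.4 · e^(0.0570 × 14/12) = 16195.4 × 1.06876096 = 17309.0113
Value of long forward = (F − K)·e^(−rT) = (17309.0113 − 15575.1) · e^(−0.0799·14/12)
= 1733.9113 × 0.91099610 = 1579.59
Short position value = −(long value) = -1579.59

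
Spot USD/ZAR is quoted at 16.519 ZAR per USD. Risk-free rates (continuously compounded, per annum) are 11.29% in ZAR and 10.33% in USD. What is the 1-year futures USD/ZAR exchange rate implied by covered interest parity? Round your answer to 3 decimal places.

16.678

F = S·e^((r_ZAR − r_USD)T) = 16.519 · e^((0.1129 − 0.1033) × 1)
= 16.519 · e^0.009600 = 16.519 × 1.009646
F = 16.678 ZAR per USD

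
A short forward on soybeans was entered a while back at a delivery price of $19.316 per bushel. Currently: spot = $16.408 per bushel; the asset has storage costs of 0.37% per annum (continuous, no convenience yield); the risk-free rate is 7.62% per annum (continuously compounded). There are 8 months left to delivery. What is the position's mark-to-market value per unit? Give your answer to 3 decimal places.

Current fair forward for the remaining 8 months: F = S·e^((r + u)·T), (r + u) = 0.0762 + 0.0037 = 0.0799
F = 16.408 · e^(0.0799 × 8/12) = 16.408 × 1.054711 = 17.3057
Value of long forward = (F − K)·e^(−rT) = (17.3057 − 19.316) · e^(−0.0762·8/12)
= -2.0103 × 0.950469 = -1.911
Short position value = −(long value) = $1.911

$1.911 per bushel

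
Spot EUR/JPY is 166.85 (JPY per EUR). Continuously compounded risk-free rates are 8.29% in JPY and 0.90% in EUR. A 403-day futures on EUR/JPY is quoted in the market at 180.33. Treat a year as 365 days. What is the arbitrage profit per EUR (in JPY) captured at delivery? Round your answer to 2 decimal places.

Fair futures: F* = S·e^(carry·T), with carry = (r_JPY − r_EUR) = 0.0829 − 0.0090 = 0.0739
F* = 166.85 · e^(0.0739 × 403/365) = 166.85 · e^0.081594 = 166.85 × 1.085015 = 181.0348
Market 180.33 < fair 181.0348: forward underpriced → reverse cash-and-carry (short spot, go long the forward).
At maturity, profit = |F_mkt − F*| = |180.33 − 181.0348| = 0.70 per EUR (in JPY)

0.70 per EUR (in JPY)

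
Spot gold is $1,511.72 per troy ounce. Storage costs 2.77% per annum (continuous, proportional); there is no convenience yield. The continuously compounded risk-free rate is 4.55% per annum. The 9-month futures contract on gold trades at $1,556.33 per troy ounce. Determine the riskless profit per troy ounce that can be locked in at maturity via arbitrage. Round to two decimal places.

$40.70 per troy ounce

Fair futures: F* = S·e^(carry·T), with carry = (r + u) = 0.0455 + 0.0277 = 0.0732
F* = 1511.72 · e^(0.0732 × 9/12) = 1511.72 · e^0.05490000 = 1511.72 × 1.05643497 = $1597.0339
Market $1556.33 < fair $1597.0339: forward underpriced → reverse cash-and-carry (short spot, go long the forward).
At maturity, profit = |F_mkt − F*| = |1556.33 − 1597.0339| = $40.70 per troy ounce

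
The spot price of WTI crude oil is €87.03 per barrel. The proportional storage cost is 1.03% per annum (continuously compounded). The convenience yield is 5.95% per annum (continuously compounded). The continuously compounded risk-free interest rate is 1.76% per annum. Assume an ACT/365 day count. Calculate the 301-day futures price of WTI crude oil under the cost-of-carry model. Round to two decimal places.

€84.79 per barrel

Net carry = r + u − y = 0.0176 + 0.0103 − 0.0595 = -0.0316
F = S·e^((r+u−y)T) = 87.03 · e^(-0.0316 × 301/365) = 87.03 · e^-0.026059
= 87.03 × 0.974278 = €84.79 per barrel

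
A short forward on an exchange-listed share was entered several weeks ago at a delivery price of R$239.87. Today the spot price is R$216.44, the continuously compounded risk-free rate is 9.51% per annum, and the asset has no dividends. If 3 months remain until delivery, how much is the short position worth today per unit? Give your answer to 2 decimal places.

Current fair forward for the remaining 3 months: F = S·e^(r·T), r = 0.0951
F = 216.44 · e^(0.0951 × 3/12) = 216.44 × 1.024060 = 221.6475
Value of long forward = (F − K)·e^(−rT) = (221.6475 − 239.87) · e^(−0.0951·3/12)
= -18.2225 × 0.976505 = -17.79
Short position value = −(long value) = R$17.79

R$17.79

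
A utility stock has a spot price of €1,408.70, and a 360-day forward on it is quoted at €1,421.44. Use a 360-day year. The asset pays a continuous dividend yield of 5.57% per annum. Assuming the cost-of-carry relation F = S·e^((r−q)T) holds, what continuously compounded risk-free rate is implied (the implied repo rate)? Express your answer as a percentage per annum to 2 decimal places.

From F = S·e^((r−q)T): (r − q) = ln(F/S)/T
ln(1421.44/1408.70) = ln(1.009044) = 0.009003
(r − q) = 0.009003 / (360/360) = 0.009003
r = ln(F/S)/T + q = 0.009003 + 0.0557 = 0.064703
r = 6.47%

6.47%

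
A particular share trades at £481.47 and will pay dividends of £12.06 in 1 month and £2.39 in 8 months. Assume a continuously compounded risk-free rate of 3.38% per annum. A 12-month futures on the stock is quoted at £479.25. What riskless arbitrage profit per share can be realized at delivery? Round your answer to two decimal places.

PV(dividends) I = 12.06·e^(−0.0338·1/12) + 2.39·e^(−0.0338·8/12) = 14.3628
Fair futures F* = (S − I)·e^(rT) = (481.47 − 14.3628)·e^0.033800 = 467.1072 × 1.034378 = 483.1654
Market £479.25 < fair 483.1654: forward underpriced → reverse cash-and-carry (short the stock, invest proceeds at r, pay the dividends, go long the forward).
Profit at T = |F_mkt − F*| = |479.25 − 483.1654| = £3.92 per share

£3.92 per share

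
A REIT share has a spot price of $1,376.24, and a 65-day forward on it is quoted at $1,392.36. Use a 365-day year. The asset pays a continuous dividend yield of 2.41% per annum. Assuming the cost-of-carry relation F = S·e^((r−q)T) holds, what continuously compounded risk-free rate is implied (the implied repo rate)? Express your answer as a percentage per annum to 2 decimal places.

From F = S·e^((r−q)T): (r − q) = ln(F/S)/T
ln(1392.36/1376.24) = ln(1.011713) = 0.011645
(r − q) = 0.011645 / (65/365) = 0.065391
r = ln(F/S)/T + q = 0.065391 + 0.0241 = 0.089491
r = 8.95%

8.95%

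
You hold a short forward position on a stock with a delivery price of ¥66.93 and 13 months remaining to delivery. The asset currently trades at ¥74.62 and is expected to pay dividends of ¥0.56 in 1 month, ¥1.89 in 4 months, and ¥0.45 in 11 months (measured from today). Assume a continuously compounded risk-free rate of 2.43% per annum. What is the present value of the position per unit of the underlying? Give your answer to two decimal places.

-¥6.56

PV(remaining dividends) I = 0.56·e^(−0.0243·1/12) + 1.89·e^(−0.0243·4/12) + 0.45·e^(−0.0243·11/12) = 2.8737
Current forward F = (S − I)·e^(rT) = (74.62 − 2.8737)·e^(0.0243·13/12) = 71.7463 × 1.026675 = 73.6601
Value (long) = (F − K)·e^(−rT) = (73.6601 − 66.93) × 0.974018 = 6.5552
Short position value = −(long value) = -¥6.56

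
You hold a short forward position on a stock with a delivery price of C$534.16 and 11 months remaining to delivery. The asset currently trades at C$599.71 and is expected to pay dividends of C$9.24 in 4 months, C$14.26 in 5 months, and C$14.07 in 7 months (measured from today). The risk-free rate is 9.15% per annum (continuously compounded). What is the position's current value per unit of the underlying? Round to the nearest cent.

PV(remaining dividends) I = 9.24·e^(−0.0915·4/12) + 14.26·e^(−0.0915·5/12) + 14.07·e^(−0.0915·7/12) = 36.0277
Current forward F = (S − I)·e^(rT) = (599.71 − 36.0277)·e^(0.0915·11/12) = 563.6823 × 1.087493 = 613.0006
Value (long) = (F − K)·e^(−rT) = (613.0006 − 534.16) × 0.919546 = 72.4976
Short position value = −(long value) = -C$72.50

-C$72.50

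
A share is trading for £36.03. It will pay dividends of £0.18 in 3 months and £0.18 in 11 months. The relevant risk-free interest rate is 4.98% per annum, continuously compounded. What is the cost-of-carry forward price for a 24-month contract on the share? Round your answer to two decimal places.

PV(dividends) I = 0.18·e^(−0.0498·3/12) + 0.18·e^(−0.0498·11/12)
I = 0.1778 + 0.1720 = 0.3498
F = (S − I)·e^(rT) = (36.03 − 0.3498) · e^(0.0498·24/12)
= 35.6802 · e^0.099600 = 35.6802 × 1.104729 = £39.42

£39.42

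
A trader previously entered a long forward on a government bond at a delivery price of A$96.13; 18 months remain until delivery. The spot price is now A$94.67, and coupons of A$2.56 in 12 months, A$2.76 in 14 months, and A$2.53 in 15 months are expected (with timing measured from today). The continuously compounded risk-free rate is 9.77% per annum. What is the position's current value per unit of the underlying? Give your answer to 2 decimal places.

A$4.62

PV(remaining coupons) I = 2.56·e^(−0.0977·12/12) + 2.76·e^(−0.0977·14/12) + 2.53·e^(−0.0977·15/12) = 7.0235
Current forward F = (S − I)·e^(rT) = (94.67 − 7.0235)·e^(0.0977·18/12) = 87.6465 × 1.157833 = 101.4800
Value (long) = (F − K)·e^(−rT) = (101.4800 − 96.13) × 0.863683 = 4.6207
Value = A$4.62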